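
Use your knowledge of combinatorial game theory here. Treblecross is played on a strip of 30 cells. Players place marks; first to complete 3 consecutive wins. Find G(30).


Treblecross: place X on empty cells; 3-in-a-row wins.
Playing within two cells of an existing X lets the opponent win at once, so sensible play treats the cells i-2..i+2 around each X as dead. The player left with no safe cell loses, so this is a normal-play take-away game on strips of safe cells.
Placing X at cell i (0-indexed) of a strip of k safe cells leaves independent strips of sizes max(0, i-2) and max(0, k-i-3). Hence G(k) = mex{ G(max(0,i-2)) XOR G(max(0,k-i-3)) : 0 <= i < k }, with G(0) = 0.
G(1): splits (0,0):0^0=0 -> mex({0}) = 1
G(2): splits (0,0):0^0=0 -> mex({0}) = 1
G(3): splits (0,0):0^0=0 -> mex({0}) = 1
G(4): splits (0,1):0^1=1 (0,0):0^0=0 -> mex({0, 1}) = 2
G(5): splits (0,2):0^1=1 (0,1):0^1=1 (0,0):0^0=0 -> mex({0, 1}) = 2
G(6) = mex({1}) = 0
G(7) = mex({0, 1, 2}) = 3
G(8) = mex({0, 1, 2}) = 3
G(9) = mex({0, 2}) = 1
G(10) = mex({0, 2, 3}) = 1
G(11) = mex({0, 3}) = 1
G(12) = mex({1, 3}) = 0
G(13) = mex({0, 1, 2, 3}) = 4
G(14) = mex({0, 1, 2}) = 3
G(15) = mex({0, 1, 2}) = 3
G(16) = mex({0, 1, 2, 4}) = 3
G(17) = mex({0, 1, 3, 4}) = 2
G(18) = mex({0, 1, 3, 4}) = 2
G(19) = mex({0, 1, 3, 5}) = 2
G(20) = mex({0, 1, 2, 3, 5}) = 4
G(21) = mex({0, 1, 2, 3, 5}) = 4
G(22) = mex({1, 2, 6}) = 0
G(23) = mex({0, 1, 2, 3, 4, 6}) = 5
G(24) = mex({0, 1, 2, 3, 4}) = 5
G(25) = mex({0, 1, 3, 4, 7}) = 2
G(26) = mex({0, 1, 3, 4, 5, 7}) = 2
G(27) = mex({0, 1, 3, 5}) = 2
G(28) = mex({0, 1, 2, 5}) = 3
G(29) = mex({0, 1, 2, 4, 5, 6}) = 3
G(30) = mex({1, 2, 4, 6}) = 0
Therefore G(30) = 0.

0


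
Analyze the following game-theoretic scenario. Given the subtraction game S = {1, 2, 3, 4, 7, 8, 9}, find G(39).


The subtraction set is S = {1, 2, 3, 4, 7, 8, 9}.
G(k) = mex{ G(k - s) : s in S, s <= k }. We compute iteratively: G(0) = 0.
G(1) = mex({0}) = 1
G(2) = mex({0, 1}) = 2
G(3) = mex({0, 1, 2}) = 3
G(4) = mex({0, 1, 2, 3}) = 4
G(5) = mex({1, 2, 3, 4}) = 0
G(6) = mex({0, 2, 3, 4}) = 1
G(7) = mex({0, 1, 3, 4}) = 2
G(8) = mex({0, 1, 2, 4}) = 3
G(9) = mex({0, 1, 2, 3}) = 4
G(10) = mex({1, 2, 3, 4}) = 0
G(11) = mex({0, 2, 3, 4}) = 1
G(12) = mex({0, 1, 3, 4}) = 2
G(13) = mex({0, 1, 2, 4}) = 3
Observe that G(5)..G(13) = 0, 1, 2, 3, 4, 0, 1, 2, 3 repeats G(0)..G(8) = 0, 1, 2, 3, 4, 0, 1, 2, 3.
For k >= max(S) = 9, G(k) is determined by the previous 9 values G(k-9)..G(k-1); a window of 9 consecutive values has recurred shifted by 5, so by induction G(k + 5) = G(k) for all k >= 0: the sequence is periodic from the start with period 5.
One period: G(0..4) = 0, 1, 2, 3, 4.
39 mod 5 = 4, so G(39) = G(4) = 4.

4


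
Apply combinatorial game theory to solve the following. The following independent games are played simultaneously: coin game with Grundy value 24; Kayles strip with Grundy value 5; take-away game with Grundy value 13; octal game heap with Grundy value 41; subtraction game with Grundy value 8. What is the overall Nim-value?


By the Sprague-Grundy theorem, the Grundy value of a sum of games is the XOR of individual Grundy values.
coin game: Grundy value = 24. Running XOR: 0 XOR 24 = 24
Kayles strip: Grundy value = 5. Running XOR: 24 XOR 5 = 29
take-away game: Grundy value = 13. Running XOR: 29 XOR 13 = 16
octal game heap: Grundy value = 41. Running XOR: 16 XOR 41 = 57
subtraction game: Grundy value = 8. Running XOR: 57 XOR 8 = 49
The combined Grundy value is 49.

49


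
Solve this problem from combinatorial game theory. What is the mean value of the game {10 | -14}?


Game = {10 | -14}, a switch {a | b} with numbers a > b.
Its thermograph has left wall a - t and right wall b + t, which meet at t = (a - b)/2, where both equal (a + b)/2. So the mast (mean value) is at (a + b)/2.
Mean = (10 + (-14))/2 = -4/2 = -2

-2


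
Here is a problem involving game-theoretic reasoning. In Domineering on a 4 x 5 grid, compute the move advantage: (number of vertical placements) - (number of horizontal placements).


Board is 4 x 5 (rows x cols).
Left (vertical) placements: (rows-1) * cols = 3 * 5 = 15
Right (horizontal) placements: rows * (cols-1) = 4 * 4 = 16
Advantage = Left - Right = 15 - 16 = -1

-1


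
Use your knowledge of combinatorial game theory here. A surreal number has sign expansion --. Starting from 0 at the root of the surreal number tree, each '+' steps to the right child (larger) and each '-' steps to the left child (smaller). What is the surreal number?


Sign expansion: --
Rule: track bounds (lo, hi), initially (-inf, +inf). On '+', the current value becomes lo and we move to the simplest number in (value, hi): value + 1 if hi = +inf, otherwise the midpoint (value + hi)/2. On '-', the current value becomes hi and we move to value - 1 if lo = -inf, otherwise the midpoint (lo + value)/2.
Start at 0.
Step 1: sign = -, move left. Bounds: (-inf, 0). Value = -1
Step 2: sign = -, move left. Bounds: (-inf, -1). Value = -2
The surreal number with sign expansion -- is -2.

-2


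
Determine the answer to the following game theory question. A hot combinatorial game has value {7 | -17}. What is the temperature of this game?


The game is {7 | -17}, a switch {a | b} with numbers a > b.
Cooling {a | b} by t gives {a - t | b + t}, which stops being hot when a - t = b + t, i.e. at t = (a - b)/2. So the temperature of a switch is (a - b)/2.
Temperature = (Left option - Right option) / 2
= (7 - (-17)) / 2
= 24 / 2
= 12

12


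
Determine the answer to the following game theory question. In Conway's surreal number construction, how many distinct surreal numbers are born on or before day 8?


Day 0: {|} = 0 is born. Count = 1.
Day n: the number of surreal numbers born by day n is 2^(n+1) - 1.
By day 0: 2^1 - 1 = 1
By day 1: 2^2 - 1 = 3
By day 2: 2^3 - 1 = 7
By day 3: 2^4 - 1 = 15
By day 4: 2^5 - 1 = 31
By day 5: 2^6 - 1 = 63
By day 6: 2^7 - 1 = 127
By day 7: 2^8 - 1 = 255
By day 8: 2^9 - 1 = 511
By day 8: 511 surreal numbers.

511


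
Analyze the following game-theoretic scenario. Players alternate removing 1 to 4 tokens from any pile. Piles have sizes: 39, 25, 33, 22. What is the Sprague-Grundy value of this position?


Subtraction set: {1, 2, 3, 4}
For this subtraction set, G(n) = n mod 5 (period = max + 1 = 5).
Pile 1 (size 39): G(39) = 39 mod 5 = 4
Pile 2 (size 25): G(25) = 25 mod 5 = 0
Pile 3 (size 33): G(33) = 33 mod 5 = 3
Pile 4 (size 22): G(22) = 22 mod 5 = 2
Total Grundy value = XOR of all: 4 XOR 0 XOR 3 XOR 2 = 5

5


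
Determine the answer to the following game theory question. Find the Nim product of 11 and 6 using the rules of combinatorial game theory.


Nim multiplication is bilinear over XOR: (u XOR v) * w = (u*w) XOR (v*w).
So we split each operand into its bit components and XOR the pairwise Nim products.
11 = 1 + 2 + 8 (as XOR of powers of 2).
6 = 2 + 4 (as XOR of powers of 2).
Using the standard Nim-product table on single bits:
  2*2 = 3,   2*4 = 8,   2*8 = 12,
  4*4 = 6,   4*8 = 11,  8*8 = 13,
and  1*x = x (identity), k*l = l*k (commutative).
Pairwise Nim products:
  1 * 2 = 2
  1 * 4 = 4
  2 * 2 = 3
  2 * 4 = 8
  8 * 2 = 12
  8 * 4 = 11
XOR them: 2 XOR 4 XOR 3 XOR 8 XOR 12 XOR 11 = 10.
Result: 11 * 6 = 10 (in Nim).

10


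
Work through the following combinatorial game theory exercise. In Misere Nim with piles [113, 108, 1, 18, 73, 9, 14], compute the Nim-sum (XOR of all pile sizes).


We need the XOR (exclusive or) of all pile sizes.
After XOR-ing pile 1 (size 113): 0 XOR 113 = 113
After XOR-ing pile 2 (size 108): 113 XOR 108 = 29
After XOR-ing pile 3 (size 1): 29 XOR 1 = 28
After XOR-ing pile 4 (size 18): 28 XOR 18 = 14
After XOR-ing pile 5 (size 73): 14 XOR 73 = 71
After XOR-ing pile 6 (size 9): 71 XOR 9 = 78
After XOR-ing pile 7 (size 14): 78 XOR 14 = 64
The Nim-value of this position is 64.

64


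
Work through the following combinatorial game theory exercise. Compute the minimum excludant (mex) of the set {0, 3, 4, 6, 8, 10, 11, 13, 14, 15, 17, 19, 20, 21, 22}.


Set = {0, 3, 4, 6, 8, 10, 11, 13, 14, 15, 17, 19, 20, 21, 22}
0 is in the set.
1 is NOT in the set. This is the mex.
mex = 1

1


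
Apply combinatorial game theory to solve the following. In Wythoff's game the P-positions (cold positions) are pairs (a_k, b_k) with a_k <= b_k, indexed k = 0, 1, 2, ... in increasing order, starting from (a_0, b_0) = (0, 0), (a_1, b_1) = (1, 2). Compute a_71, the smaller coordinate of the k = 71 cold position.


By Wythoff's theorem, a_k = floor(k * phi) and b_k = floor(k * phi^2) = a_k + k, where phi = (1 + sqrt(5))/2 is the golden ratio.
phi = (1 + sqrt(5))/2 = 1.618034
k = 71
k * phi = 71 * 1.618034 = 114.880413
a_71 = floor(k * phi) = 114

114


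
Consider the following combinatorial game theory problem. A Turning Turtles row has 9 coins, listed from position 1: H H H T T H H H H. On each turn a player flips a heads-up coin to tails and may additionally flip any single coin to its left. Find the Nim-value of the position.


Coins: H H H T T H H H H
Key fact: a single head at position k behaves exactly like a Nim heap of size k (turning it to T and optionally flipping a coin at j < k corresponds to moving the heap from k to j, or to 0), and heads combine as a disjunctive sum (two heads at the same place would cancel, matching j XOR j = 0). So the Nim-value is the XOR of the 1-indexed positions of the heads.
Face-up positions (1-indexed): [1, 2, 3, 6, 7, 8, 9]
XOR 0 with 1: 0 XOR 1 = 1
XOR 1 with 2: 1 XOR 2 = 3
XOR 3 with 3: 3 XOR 3 = 0
XOR 0 with 6: 0 XOR 6 = 6
XOR 6 with 7: 6 XOR 7 = 1
XOR 1 with 8: 1 XOR 8 = 9
XOR 9 with 9: 9 XOR 9 = 0
Nim-value = 0

0


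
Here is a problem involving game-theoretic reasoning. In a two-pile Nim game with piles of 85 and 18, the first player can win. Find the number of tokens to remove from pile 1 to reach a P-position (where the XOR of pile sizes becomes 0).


Piles: 85 and 18
Current XOR: 85 XOR 18 = 71 (non-zero, so this is an N-position).
To make the XOR zero, we need to find a move that balances the piles.
For pile 1 (size 85): target = 85 XOR 71 = 18
We reduce pile 1 from 85 to 18.
Tokens removed: 85 - 18 = 67
Verification: 18 XOR 18 = 0

67


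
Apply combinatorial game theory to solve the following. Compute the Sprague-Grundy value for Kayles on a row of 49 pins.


Kayles: a move removes 1 or 2 adjacent pins from a contiguous row.
Removing pins from a row of k leaves two independent rows (a, b) with a + b = k - 1 (one pin) or a + b = k - 2 (two pins); an end removal gives a = 0.
By Sprague-Grundy, G(k) = mex{ G(a) XOR G(b) } over all these splits. G(0) = 0.
G(1): splits (0,0):0^0=0 -> mex({0}) = 1
G(2): splits (0,1):0^1=1 (0,0):0^0=0 -> mex({0, 1}) = 2
G(3): splits (0,2):0^2=2 (1,1):1^1=0 (0,1):0^1=1 -> mex({0, 1, 2}) = 3
G(4): splits (0,3):0^3=3 (1,2):1^2=3 (0,2):0^2=2 (1,1):1^1=0 -> mex({0, 2, 3}) = 1
G(5): splits (0,4):0^1=1 (1,3):1^3=2 (2,2):2^2=0 (0,3):0^3=3 (1,2):1^2=3 -> mex({0, 1, 2, 3}) = 4
G(6) = mex({0, 1, 2, 4}) = 3
G(7) = mex({0, 1, 3, 4, 5}) = 2
G(8) = mex({0, 2, 3, 5, 6}) = 1
G(9) = mex({0, 1, 2, 3, 6, 7}) = 4
G(10) = mex({0, 1, 3, 4, 5, 7}) = 2
G(11) = mex({0, 1, 2, 3, 4, 5}) = 6
G(12) = mex({0, 1, 2, 3, 5, 6, 7}) = 4
G(13) = mex({0, 2, 3, 4, 6, 7}) = 1
G(14) = mex({0, 1, 4, 5, 6, 7}) = 2
G(15) = mex({0, 1, 2, 3, 4, 5, 6}) = 7
G(16) = mex({0, 2, 3, 5, 6, 7}) = 1
G(17) = mex({0, 1, 2, 3, 5, 6, 7}) = 4
G(18) = mex({0, 1, 2, 4, 5, 6}) = 3
G(19) = mex({0, 1, 3, 4, 5, 7}) = 2
G(20) = mex({0, 2, 3, 4, 5, 6, 7}) = 1
G(21) = mex({0, 1, 2, 3, 5, 6, 7}) = 4
G(22) = mex({0, 1, 2, 3, 4, 5, 7}) = 6
G(23) = mex({0, 1, 2, 3, 4, 5, 6}) = 7
G(24) = mex({0, 1, 2, 3, 5, 6, 7}) = 4
G(25) = mex({0, 2, 3, 4, 6, 7}) = 1
G(26) = mex({0, 1, 3, 4, 5, 6, 7}) = 2
G(27) = mex({0, 1, 2, 3, 4, 5, 6, 7}) = 8
G(28) = mex({0, 1, 2, 3, 4, 6, 7, 8}) = 5
G(29) = mex({0, 1, 2, 3, 5, 6, 7, 8, 9}) = 4
G(30) = mex({0, 1, 2, 3, 4, 5, 6, 9, 10}) = 7
G(31) = mex({0, 1, 3, 4, 5, 7, 10, 11}) = 2
G(32) = mex({0, 2, 3, 4, 5, 6, 7, 9, 11}) = 1
G(33) = mex({0, 1, 2, 3, 4, 5, 6, 7, 9, 12}) = 8
G(34) = mex({0, 1, 2, 3, 4, 5, 7, 8, 11, 12}) = 6
G(35) = mex({0, 1, 2, 3, 4, 5, 6, 8, 9, 10, 11}) = 7
G(36) = mex({0, 1, 2, 3, 5, 6, 7, 9, 10}) = 4
G(37) = mex({0, 2, 3, 4, 6, 7, 9, 10, 11, 12}) = 1
G(38) = mex({0, 1, 3, 4, 5, 6, 7, 9, 10, 11, 12}) = 2
G(39) = mex({0, 1, 2, 4, 5, 6, 7, 9, 10, 12, 14}) = 3
G(40) = mex({0, 2, 3, 4, 6, 7, 11, 12, 14}) = 1
G(41) = mex({0, 1, 2, 3, 5, 6, 7, 9, 10, 11, 12}) = 4
G(42) = mex({0, 1, 2, 3, 4, 5, 6, 9, 10}) = 7
G(43) = mex({0, 1, 3, 4, 5, 7, 9, 10, 12, 15}) = 2
G(44) = mex({0, 2, 3, 4, 5, 6, 7, 9, 10, 12, 15}) = 1
G(45) = mex({0, 1, 2, 3, 4, 5, 6, 7, 9, 10, 12, 14}) = 8
G(46) = mex({0, 1, 3, 4, 5, 7, 8, 11, 12, 14}) = 2
G(47) = mex({0, 1, 2, 3, 4, 5, 6, 8, 9, 10, 11, 12}) = 7
G(48) = mex({0, 1, 2, 3, 5, 6, 7, 9, 10}) = 4
G(49) = mex({0, 2, 3, 4, 6, 7, 9, 10, 11, 12, 15}) = 1
Therefore G(49) = 1.

1


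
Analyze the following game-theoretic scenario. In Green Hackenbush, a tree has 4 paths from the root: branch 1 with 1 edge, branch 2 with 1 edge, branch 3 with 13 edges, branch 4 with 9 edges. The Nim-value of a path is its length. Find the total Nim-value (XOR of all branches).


The tree has 4 branches from the ground vertex.
In Green Hackenbush, the Nim-value of a simple path of length k is k.
Branch 1: length 1, Nim-value = 1
Branch 2: length 1, Nim-value = 1
Branch 3: length 13, Nim-value = 13
Branch 4: length 9, Nim-value = 9
Total Nim-value = XOR of all branch values:
0 XOR 1 = 1
1 XOR 1 = 0
0 XOR 13 = 13
13 XOR 9 = 4
Nim-value of the tree = 4

4


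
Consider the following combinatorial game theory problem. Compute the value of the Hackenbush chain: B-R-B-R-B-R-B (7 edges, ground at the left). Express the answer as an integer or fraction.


Edges (from ground): B-R-B-R-B-R-B
By Berlekamp's sign-expansion rule, a Blue-Red Hackenbush stalk has the value of the surreal number whose sign sequence is the edge sequence with B -> + and R -> -.
Sign sequence: +-+-+-+
Trace the sign expansion in the surreal number tree, starting from 0:
Edge 1: B (sign +) -> bounds (0, +inf), value = 1
Edge 2: R (sign -) -> bounds (0, 1), value = 1/2
Edge 3: B (sign +) -> bounds (1/2, 1), value = 3/4
Edge 4: R (sign -) -> bounds (1/2, 3/4), value = 5/8
Edge 5: B (sign +) -> bounds (5/8, 3/4), value = 11/16
Edge 6: R (sign -) -> bounds (5/8, 11/16), value = 21/32
Edge 7: B (sign +) -> bounds (21/32, 11/16), value = 43/64
Game value = 43/64

43/64


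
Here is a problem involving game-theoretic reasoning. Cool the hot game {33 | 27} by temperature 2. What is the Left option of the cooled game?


Original game: {33 | 27} (a switch {a | b} with a > b).
Cooling by t (for t below the temperature (a - b)/2 = 3) taxes each move by t: {a | b} cooled by t is {a - t | b + t}.
Cooling amount: t = 2
Cooled Left option: 33 - 2 = 31
Cooled Right option: 27 + 2 = 29
Cooled game: {31 | 29}
Left option = 31

31


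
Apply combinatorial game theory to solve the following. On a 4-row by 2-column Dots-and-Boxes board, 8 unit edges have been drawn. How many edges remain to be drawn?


Grid: 4 x 2 boxes, i.e. 5 rows and 3 columns of dots.
Horizontal edges: (rows + 1) * cols = 5 * 2 = 10
Vertical edges: rows * (cols + 1) = 4 * 3 = 12
Total edges: 10 + 12 = 22
Edges drawn: 8
Remaining: 22 - 8 = 14

14


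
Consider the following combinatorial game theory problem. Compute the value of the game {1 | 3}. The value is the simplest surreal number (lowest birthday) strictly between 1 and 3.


Left options: {1}, max = 1
Right options: {3}, min = 3
All options are numbers and max(Left) < min(Right), so by the simplicity theorem the value is the simplest (earliest-born) number strictly between 1 and 3.
The only integer strictly between 1 and 3 is 2.
No non-integer in the interval can be simpler: if x is a non-integer in the interval, then floor(x) or ceil(x) also lies in the interval (the interval contains an integer), and both are proper prefixes of x's sign expansion, i.e. born earlier. So the game value is 2.
Game value = 2

2


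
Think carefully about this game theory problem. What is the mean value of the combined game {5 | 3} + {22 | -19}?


G1 = {5 | 3}, G2 = {22 | -19}
Each is a switch {a | b} with numbers a > b; its mean value is (a + b)/2, and mean value is additive over game sums: m(G1 + G2) = m(G1) + m(G2).
Mean of G1 = (5 + (3))/2 = 8/2 = 4
Mean of G2 = (22 + (-19))/2 = 3/2 = 3/2
Mean of G1 + G2 = 4 + 3/2 = 11/2

11/2


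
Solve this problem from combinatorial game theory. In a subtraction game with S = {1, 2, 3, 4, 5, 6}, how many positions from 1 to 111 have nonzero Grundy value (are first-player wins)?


Subtraction set S = {1, 2, 3, 4, 5, 6}, so G(n) = n mod 7.
G(n) = 0 when n is a multiple of 7.
Multiples of 7 in [1, 111]: 15
N-positions (nonzero Grundy) = 111 - 15 = 96

96


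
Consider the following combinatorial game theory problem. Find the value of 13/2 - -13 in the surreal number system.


x = 13/2, y = -13
Converting to common denominator: 2
x = 13/2, y = -26/2
x - y = 13/2 - -13 = 39/2

39/2


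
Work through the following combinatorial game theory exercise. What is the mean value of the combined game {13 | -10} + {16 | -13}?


G1 = {13 | -10}, G2 = {16 | -13}
Each is a switch {a | b} with numbers a > b; its mean value is (a + b)/2, and mean value is additive over game sums: m(G1 + G2) = m(G1) + m(G2).
Mean of G1 = (13 + (-10))/2 = 3/2 = 3/2
Mean of G2 = (16 + (-13))/2 = 3/2 = 3/2
Mean of G1 + G2 = 3/2 + 3/2 = 3

3


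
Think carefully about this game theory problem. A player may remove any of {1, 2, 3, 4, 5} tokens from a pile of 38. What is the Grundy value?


The subtraction set is S = {1, 2, 3, 4, 5}.
G(k) = mex{ G(k - s) : s in S, s <= k }. We compute iteratively: G(0) = 0.
G(1) = mex({0}) = 1
G(2) = mex({0, 1}) = 2
G(3) = mex({0, 1, 2}) = 3
G(4) = mex({0, 1, 2, 3}) = 4
G(5) = mex({0, 1, 2, 3, 4}) = 5
G(6) = mex({1, 2, 3, 4, 5}) = 0
G(7) = mex({0, 2, 3, 4, 5}) = 1
G(8) = mex({0, 1, 3, 4, 5}) = 2
G(9) = mex({0, 1, 2, 4, 5}) = 3
G(10) = mex({0, 1, 2, 3, 5}) = 4
Observe that G(6)..G(10) = 0, 1, 2, 3, 4 repeats G(0)..G(4) = 0, 1, 2, 3, 4.
For k >= max(S) = 5, G(k) is determined by the previous 5 values G(k-5)..G(k-1); a window of 5 consecutive values has recurred shifted by 6, so by induction G(k + 6) = G(k) for all k >= 0: the sequence is periodic from the start with period 6.
One period: G(0..5) = 0, 1, 2, 3, 4, 5.
38 mod 6 = 2, so G(38) = G(2) = 2.

2


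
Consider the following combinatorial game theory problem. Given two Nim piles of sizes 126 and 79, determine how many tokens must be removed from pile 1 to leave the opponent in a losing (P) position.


Piles: 126 and 79
Current XOR: 126 XOR 79 = 49 (non-zero, so this is an N-position).
To make the XOR zero, we need to find a move that balances the piles.
For pile 1 (size 126): target = 126 XOR 49 = 79
We reduce pile 1 from 126 to 79.
Tokens removed: 126 - 79 = 47
Verification: 79 XOR 79 = 0

47


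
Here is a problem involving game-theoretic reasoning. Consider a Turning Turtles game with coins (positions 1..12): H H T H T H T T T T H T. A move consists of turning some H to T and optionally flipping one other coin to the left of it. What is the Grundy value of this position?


Coins: H H T H T H T T T T H T
Key fact: a single head at position k behaves exactly like a Nim heap of size k (turning it to T and optionally flipping a coin at j < k corresponds to moving the heap from k to j, or to 0), and heads combine as a disjunctive sum (two heads at the same place would cancel, matching j XOR j = 0). So the Nim-value is the XOR of the 1-indexed positions of the heads.
Face-up positions (1-indexed): [1, 2, 4, 6, 11]
XOR 0 with 1: 0 XOR 1 = 1
XOR 1 with 2: 1 XOR 2 = 3
XOR 3 with 4: 3 XOR 4 = 7
XOR 7 with 6: 7 XOR 6 = 1
XOR 1 with 11: 1 XOR 11 = 10
Nim-value = 10

10


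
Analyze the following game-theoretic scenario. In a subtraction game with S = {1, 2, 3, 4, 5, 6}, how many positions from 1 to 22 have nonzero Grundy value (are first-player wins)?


Subtraction set S = {1, 2, 3, 4, 5, 6}, so G(n) = n mod 7.
G(n) = 0 when n is a multiple of 7.
Multiples of 7 in [1, 22]: 3
N-positions (nonzero Grundy) = 22 - 3 = 19

19


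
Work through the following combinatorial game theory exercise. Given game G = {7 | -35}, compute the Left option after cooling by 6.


Original game: {7 | -35} (a switch {a | b} with a > b).
Cooling by t (for t below the temperature (a - b)/2 = 21) taxes each move by t: {a | b} cooled by t is {a - t | b + t}.
Cooling amount: t = 6
Cooled Left option: 7 - 6 = 1
Cooled Right option: -35 + 6 = -29
Cooled game: {1 | -29}
Left option = 1

1


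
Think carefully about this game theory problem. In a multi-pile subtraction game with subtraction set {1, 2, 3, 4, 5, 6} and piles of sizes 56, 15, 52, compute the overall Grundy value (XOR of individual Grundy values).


Subtraction set: {1, 2, 3, 4, 5, 6}
For this subtraction set, G(n) = n mod 7 (period = max + 1 = 7).
Pile 1 (size 56): G(56) = 56 mod 7 = 0
Pile 2 (size 15): G(15) = 15 mod 7 = 1
Pile 3 (size 52): G(52) = 52 mod 7 = 3
Total Grundy value = XOR of all: 0 XOR 1 XOR 3 = 2

2


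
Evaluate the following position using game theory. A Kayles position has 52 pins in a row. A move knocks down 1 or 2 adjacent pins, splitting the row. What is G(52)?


Kayles: a move removes 1 or 2 adjacent pins from a contiguous row.
Removing pins from a row of k leaves two independent rows (a, b) with a + b = k - 1 (one pin) or a + b = k - 2 (two pins); an end removal gives a = 0.
By Sprague-Grundy, G(k) = mex{ G(a) XOR G(b) } over all these splits. G(0) = 0.
G(1): splits (0,0):0^0=0 -> mex({0}) = 1
G(2): splits (0,1):0^1=1 (0,0):0^0=0 -> mex({0, 1}) = 2
G(3): splits (0,2):0^2=2 (1,1):1^1=0 (0,1):0^1=1 -> mex({0, 1, 2}) = 3
G(4): splits (0,3):0^3=3 (1,2):1^2=3 (0,2):0^2=2 (1,1):1^1=0 -> mex({0, 2, 3}) = 1
G(5): splits (0,4):0^1=1 (1,3):1^3=2 (2,2):2^2=0 (0,3):0^3=3 (1,2):1^2=3 -> mex({0, 1, 2, 3}) = 4
G(6) = mex({0, 1, 2, 4}) = 3
G(7) = mex({0, 1, 3, 4, 5}) = 2
G(8) = mex({0, 2, 3, 5, 6}) = 1
G(9) = mex({0, 1, 2, 3, 6, 7}) = 4
G(10) = mex({0, 1, 3, 4, 5, 7}) = 2
G(11) = mex({0, 1, 2, 3, 4, 5}) = 6
G(12) = mex({0, 1, 2, 3, 5, 6, 7}) = 4
G(13) = mex({0, 2, 3, 4, 6, 7}) = 1
G(14) = mex({0, 1, 4, 5, 6, 7}) = 2
G(15) = mex({0, 1, 2, 3, 4, 5, 6}) = 7
G(16) = mex({0, 2, 3, 5, 6, 7}) = 1
G(17) = mex({0, 1, 2, 3, 5, 6, 7}) = 4
G(18) = mex({0, 1, 2, 4, 5, 6}) = 3
G(19) = mex({0, 1, 3, 4, 5, 7}) = 2
G(20) = mex({0, 2, 3, 4, 5, 6, 7}) = 1
G(21) = mex({0, 1, 2, 3, 5, 6, 7}) = 4
G(22) = mex({0, 1, 2, 3, 4, 5, 7}) = 6
G(23) = mex({0, 1, 2, 3, 4, 5, 6}) = 7
G(24) = mex({0, 1, 2, 3, 5, 6, 7}) = 4
G(25) = mex({0, 2, 3, 4, 6, 7}) = 1
G(26) = mex({0, 1, 3, 4, 5, 6, 7}) = 2
G(27) = mex({0, 1, 2, 3, 4, 5, 6, 7}) = 8
G(28) = mex({0, 1, 2, 3, 4, 6, 7, 8}) = 5
G(29) = mex({0, 1, 2, 3, 5, 6, 7, 8, 9}) = 4
G(30) = mex({0, 1, 2, 3, 4, 5, 6, 9, 10}) = 7
G(31) = mex({0, 1, 3, 4, 5, 7, 10, 11}) = 2
G(32) = mex({0, 2, 3, 4, 5, 6, 7, 9, 11}) = 1
G(33) = mex({0, 1, 2, 3, 4, 5, 6, 7, 9, 12}) = 8
G(34) = mex({0, 1, 2, 3, 4, 5, 7, 8, 11, 12}) = 6
G(35) = mex({0, 1, 2, 3, 4, 5, 6, 8, 9, 10, 11}) = 7
G(36) = mex({0, 1, 2, 3, 5, 6, 7, 9, 10}) = 4
G(37) = mex({0, 2, 3, 4, 6, 7, 9, 10, 11, 12}) = 1
G(38) = mex({0, 1, 3, 4, 5, 6, 7, 9, 10, 11, 12}) = 2
G(39) = mex({0, 1, 2, 4, 5, 6, 7, 9, 10, 12, 14}) = 3
G(40) = mex({0, 2, 3, 4, 6, 7, 11, 12, 14}) = 1
G(41) = mex({0, 1, 2, 3, 5, 6, 7, 9, 10, 11, 12}) = 4
G(42) = mex({0, 1, 2, 3, 4, 5, 6, 9, 10}) = 7
G(43) = mex({0, 1, 3, 4, 5, 7, 9, 10, 12, 15}) = 2
G(44) = mex({0, 2, 3, 4, 5, 6, 7, 9, 10, 12, 15}) = 1
G(45) = mex({0, 1, 2, 3, 4, 5, 6, 7, 9, 10, 12, 14}) = 8
G(46) = mex({0, 1, 3, 4, 5, 7, 8, 11, 12, 14}) = 2
G(47) = mex({0, 1, 2, 3, 4, 5, 6, 8, 9, 10, 11, 12}) = 7
G(48) = mex({0, 1, 2, 3, 5, 6, 7, 9, 10}) = 4
G(49) = mex({0, 2, 3, 4, 6, 7, 9, 10, 11, 12, 15}) = 1
G(50) = mex({0, 1, 4, 5, 6, 7, 9, 11, 12, 14, 15}) = 2
G(51) = mex({0, 1, 2, 3, 4, 5, 6, 7, 9, 12, 14, 15}) = 8
G(52) = mex({0, 2, 3, 4, 5, 6, 7, 8, 11, 12, 15}) = 1
Therefore G(52) = 1.

1


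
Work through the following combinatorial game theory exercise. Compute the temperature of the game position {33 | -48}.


The game is {33 | -48}, a switch {a | b} with numbers a > b.
Cooling {a | b} by t gives {a - t | b + t}, which stops being hot when a - t = b + t, i.e. at t = (a - b)/2. So the temperature of a switch is (a - b)/2.
Temperature = (Left option - Right option) / 2
= (33 - (-48)) / 2
= 81 / 2
= 81/2

81/2


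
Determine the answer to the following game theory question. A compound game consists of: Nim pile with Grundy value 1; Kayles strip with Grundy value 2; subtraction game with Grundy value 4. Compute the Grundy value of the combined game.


By the Sprague-Grundy theorem, the Grundy value of a sum of games is the XOR of individual Grundy values.
Nim pile: Grundy value = 1. Running XOR: 0 XOR 1 = 1
Kayles strip: Grundy value = 2. Running XOR: 1 XOR 2 = 3
subtraction game: Grundy value = 4. Running XOR: 3 XOR 4 = 7
The combined Grundy value is 7.

7


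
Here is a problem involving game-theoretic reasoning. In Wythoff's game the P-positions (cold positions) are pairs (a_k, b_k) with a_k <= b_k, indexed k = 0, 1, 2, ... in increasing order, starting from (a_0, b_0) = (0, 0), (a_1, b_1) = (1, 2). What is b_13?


By Wythoff's theorem, a_k = floor(k * phi) and b_k = floor(k * phi^2) = a_k + k, where phi = (1 + sqrt(5))/2 is the golden ratio.
phi = (1 + sqrt(5))/2 = 1.618034
phi^2 = phi + 1 = 2.618034
k = 13
k * phi^2 = 13 * 2.618034 = 34.034442
b_13 = floor(k * phi^2) = 34 (check: a_13 + k = 21 + 13 = 34)

34


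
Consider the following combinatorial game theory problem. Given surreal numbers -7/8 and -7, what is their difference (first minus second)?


x = -7/8, y = -7
Converting to common denominator: 8
x = -7/8, y = -56/8
x - y = -7/8 - -7 = 49/8

49/8


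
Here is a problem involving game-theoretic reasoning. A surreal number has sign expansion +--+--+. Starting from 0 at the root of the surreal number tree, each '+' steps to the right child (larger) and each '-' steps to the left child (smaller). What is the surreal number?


Sign expansion: +--+--+
Rule: track bounds (lo, hi), initially (-inf, +inf). On '+', the current value becomes lo and we move to the simplest number in (value, hi): value + 1 if hi = +inf, otherwise the midpoint (value + hi)/2. On '-', the current value becomes hi and we move to value - 1 if lo = -inf, otherwise the midpoint (lo + value)/2.
Start at 0.
Step 1: sign = +, move right. Bounds: (0, +inf). Value = 1
Step 2: sign = -, move left. Bounds: (0, 1). Value = 1/2
Step 3: sign = -, move left. Bounds: (0, 1/2). Value = 1/4
Step 4: sign = +, move right. Bounds: (1/4, 1/2). Value = 3/8
Step 5: sign = -, move left. Bounds: (1/4, 3/8). Value = 5/16
Step 6: sign = -, move left. Bounds: (1/4, 5/16). Value = 9/32
Step 7: sign = +, move right. Bounds: (9/32, 5/16). Value = 19/64
The surreal number with sign expansion +--+--+ is 19/64.

19/64


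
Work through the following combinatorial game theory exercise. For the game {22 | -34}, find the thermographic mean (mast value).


Game = {22 | -34}, a switch {a | b} with numbers a > b.
Its thermograph has left wall a - t and right wall b + t, which meet at t = (a - b)/2, where both equal (a + b)/2. So the mast (mean value) is at (a + b)/2.
Mean = (22 + (-34))/2 = -12/2 = -6

-6


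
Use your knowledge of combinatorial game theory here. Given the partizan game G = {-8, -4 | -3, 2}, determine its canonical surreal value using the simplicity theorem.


Left options: {-8, -4}, max = -4
Right options: {-3, 2}, min = -3
All options are numbers and max(Left) < min(Right), so by the simplicity theorem the value is the simplest (earliest-born) number strictly between -4 and -3.
No integer lies strictly between -4 and -3, so the value is the dyadic rational m/2^k in the interval with the smallest k (then m odd); search k = 1, 2, ...:
Denominator 2: -7/2 lies strictly between -4 and -3 -- found.
The simplest number in the interval is -7/2.
Game value = -7/2

-7/2


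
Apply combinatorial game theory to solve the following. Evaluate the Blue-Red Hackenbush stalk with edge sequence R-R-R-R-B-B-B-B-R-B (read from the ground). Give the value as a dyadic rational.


Edges (from ground): R-R-R-R-B-B-B-B-R-B
By Berlekamp's sign-expansion rule, a Blue-Red Hackenbush stalk has the value of the surreal number whose sign sequence is the edge sequence with B -> + and R -> -.
Sign sequence: ----++++-+
Trace the sign expansion in the surreal number tree, starting from 0:
Edge 1: R (sign -) -> bounds (-inf, 0), value = -1
Edge 2: R (sign -) -> bounds (-inf, -1), value = -2
Edge 3: R (sign -) -> bounds (-inf, -2), value = -3
Edge 4: R (sign -) -> bounds (-inf, -3), value = -4
Edge 5: B (sign +) -> bounds (-4, -3), value = -7/2
Edge 6: B (sign +) -> bounds (-7/2, -3), value = -13/4
Edge 7: B (sign +) -> bounds (-13/4, -3), value = -25/8
Edge 8: B (sign +) -> bounds (-25/8, -3), value = -49/16
Edge 9: R (sign -) -> bounds (-25/8, -49/16), value = -99/32
Edge 10: B (sign +) -> bounds (-99/32, -49/16), value = -197/64
Game value = -197/64

-197/64


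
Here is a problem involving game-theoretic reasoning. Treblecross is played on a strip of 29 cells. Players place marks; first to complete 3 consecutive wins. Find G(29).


Treblecross: place X on empty cells; 3-in-a-row wins.
Playing within two cells of an existing X lets the opponent win at once, so sensible play treats the cells i-2..i+2 around each X as dead. The player left with no safe cell loses, so this is a normal-play take-away game on strips of safe cells.
Placing X at cell i (0-indexed) of a strip of k safe cells leaves independent strips of sizes max(0, i-2) and max(0, k-i-3). Hence G(k) = mex{ G(max(0,i-2)) XOR G(max(0,k-i-3)) : 0 <= i < k }, with G(0) = 0.
G(1): splits (0,0):0^0=0 -> mex({0}) = 1
G(2): splits (0,0):0^0=0 -> mex({0}) = 1
G(3): splits (0,0):0^0=0 -> mex({0}) = 1
G(4): splits (0,1):0^1=1 (0,0):0^0=0 -> mex({0, 1}) = 2
G(5): splits (0,2):0^1=1 (0,1):0^1=1 (0,0):0^0=0 -> mex({0, 1}) = 2
G(6) = mex({1}) = 0
G(7) = mex({0, 1, 2}) = 3
G(8) = mex({0, 1, 2}) = 3
G(9) = mex({0, 2}) = 1
G(10) = mex({0, 2, 3}) = 1
G(11) = mex({0, 3}) = 1
G(12) = mex({1, 3}) = 0
G(13) = mex({0, 1, 2, 3}) = 4
G(14) = mex({0, 1, 2}) = 3
G(15) = mex({0, 1, 2}) = 3
G(16) = mex({0, 1, 2, 4}) = 3
G(17) = mex({0, 1, 3, 4}) = 2
G(18) = mex({0, 1, 3, 4}) = 2
G(19) = mex({0, 1, 3, 5}) = 2
G(20) = mex({0, 1, 2, 3, 5}) = 4
G(21) = mex({0, 1, 2, 3, 5}) = 4
G(22) = mex({1, 2, 6}) = 0
G(23) = mex({0, 1, 2, 3, 4, 6}) = 5
G(24) = mex({0, 1, 2, 3, 4}) = 5
G(25) = mex({0, 1, 3, 4, 7}) = 2
G(26) = mex({0, 1, 3, 4, 5, 7}) = 2
G(27) = mex({0, 1, 3, 5}) = 2
G(28) = mex({0, 1, 2, 5}) = 3
G(29) = mex({0, 1, 2, 4, 5, 6}) = 3
Therefore G(29) = 3.

3


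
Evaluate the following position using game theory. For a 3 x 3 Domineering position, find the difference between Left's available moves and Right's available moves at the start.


Board is 3 x 3 (rows x cols).
Left (vertical) placements: (rows-1) * cols = 2 * 3 = 6
Right (horizontal) placements: rows * (cols-1) = 3 * 2 = 6
Advantage = Left - Right = 6 - 6 = 0

0


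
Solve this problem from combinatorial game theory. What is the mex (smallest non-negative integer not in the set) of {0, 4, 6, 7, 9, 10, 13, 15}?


Set = {0, 4, 6, 7, 9, 10, 13, 15}
0 is in the set.
1 is NOT in the set. This is the mex.
mex = 1

1


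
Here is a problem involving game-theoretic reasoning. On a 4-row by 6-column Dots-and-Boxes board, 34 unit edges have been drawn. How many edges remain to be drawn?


Grid: 4 x 6 boxes, i.e. 5 rows and 7 columns of dots.
Horizontal edges: (rows + 1) * cols = 5 * 6 = 30
Vertical edges: rows * (cols + 1) = 4 * 7 = 28
Total edges: 30 + 28 = 58
Edges drawn: 34
Remaining: 58 - 34 = 24

24


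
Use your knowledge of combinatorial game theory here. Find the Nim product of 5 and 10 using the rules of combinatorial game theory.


Nim multiplication is bilinear over XOR: (u XOR v) * w = (u*w) XOR (v*w).
So we split each operand into its bit components and XOR the pairwise Nim products.
5 = 1 + 4 (as XOR of powers of 2).
10 = 2 + 8 (as XOR of powers of 2).
Using the standard Nim-product table on single bits:
  2*2 = 3,   2*4 = 8,   2*8 = 12,
  4*4 = 6,   4*8 = 11,  8*8 = 13,
and  1*x = x (identity), k*l = l*k (commutative).
Pairwise Nim products:
  1 * 2 = 2
  1 * 8 = 8
  4 * 2 = 8
  4 * 8 = 11
XOR them: 2 XOR 8 XOR 8 XOR 11 = 9.
Result: 5 * 10 = 9 (in Nim).

9


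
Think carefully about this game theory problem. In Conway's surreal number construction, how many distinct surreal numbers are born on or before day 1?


Day 0: {|} = 0 is born. Count = 1.
Day n: the number of surreal numbers born by day n is 2^(n+1) - 1.
By day 0: 2^1 - 1 = 1
By day 1: 2^2 - 1 = 3
By day 1: 3 surreal numbers.

3


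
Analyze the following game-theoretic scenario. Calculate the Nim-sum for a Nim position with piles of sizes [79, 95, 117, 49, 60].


We need the XOR (exclusive or) of all pile sizes.
After XOR-ing pile 1 (size 79): 0 XOR 79 = 79
After XOR-ing pile 2 (size 95): 79 XOR 95 = 16
After XOR-ing pile 3 (size 117): 16 XOR 117 = 101
After XOR-ing pile 4 (size 49): 101 XOR 49 = 84
After XOR-ing pile 5 (size 60): 84 XOR 60 = 104
The Nim-value of this position is 104.

104


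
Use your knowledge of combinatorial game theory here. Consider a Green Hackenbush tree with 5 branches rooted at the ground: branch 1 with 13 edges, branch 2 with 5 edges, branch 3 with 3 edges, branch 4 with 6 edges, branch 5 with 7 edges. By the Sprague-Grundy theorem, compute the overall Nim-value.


The tree has 5 branches from the ground vertex.
In Green Hackenbush, the Nim-value of a simple path of length k is k.
Branch 1: length 13, Nim-value = 13
Branch 2: length 5, Nim-value = 5
Branch 3: length 3, Nim-value = 3
Branch 4: length 6, Nim-value = 6
Branch 5: length 7, Nim-value = 7
Total Nim-value = XOR of all branch values:
0 XOR 13 = 13
13 XOR 5 = 8
8 XOR 3 = 11
11 XOR 6 = 13
13 XOR 7 = 10
Nim-value of the tree = 10

10


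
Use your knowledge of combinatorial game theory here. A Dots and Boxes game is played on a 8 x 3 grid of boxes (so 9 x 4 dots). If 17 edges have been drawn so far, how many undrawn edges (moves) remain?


Grid: 8 x 3 boxes, i.e. 9 rows and 4 columns of dots.
Horizontal edges: (rows + 1) * cols = 9 * 3 = 27
Vertical edges: rows * (cols + 1) = 8 * 4 = 32
Total edges: 27 + 32 = 59
Edges drawn: 17
Remaining: 59 - 17 = 42

42


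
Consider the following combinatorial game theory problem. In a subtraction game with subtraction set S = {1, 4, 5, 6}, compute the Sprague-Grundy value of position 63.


The subtraction set is S = {1, 4, 5, 6}.
G(k) = mex{ G(k - s) : s in S, s <= k }. We compute iteratively: G(0) = 0.
G(1) = mex({0}) = 1
G(2) = mex({1}) = 0
G(3) = mex({0}) = 1
G(4) = mex({0, 1}) = 2
G(5) = mex({0, 1, 2}) = 3
G(6) = mex({0, 1, 3}) = 2
G(7) = mex({0, 1, 2}) = 3
G(8) = mex({0, 1, 2, 3}) = 4
G(9) = mex({1, 2, 3, 4}) = 0
G(10) = mex({0, 2, 3}) = 1
G(11) = mex({1, 2, 3}) = 0
G(12) = mex({0, 2, 3, 4}) = 1
G(13) = mex({0, 1, 3, 4}) = 2
G(14) = mex({0, 1, 2, 4}) = 3
Observe that G(9)..G(14) = 0, 1, 0, 1, 2, 3 repeats G(0)..G(5) = 0, 1, 0, 1, 2, 3.
For k >= max(S) = 6, G(k) is determined by the previous 6 values G(k-6)..G(k-1); a window of 6 consecutive values has recurred shifted by 9, so by induction G(k + 9) = G(k) for all k >= 0: the sequence is periodic from the start with period 9.
One period: G(0..8) = 0, 1, 0, 1, 2, 3, 2, 3, 4.
63 mod 9 = 0, so G(63) = G(0) = 0.

0


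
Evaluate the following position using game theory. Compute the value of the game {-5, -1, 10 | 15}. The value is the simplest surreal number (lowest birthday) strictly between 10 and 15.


Left options: {-5, -1, 10}, max = 10
Right options: {15}, min = 15
All options are numbers and max(Left) < min(Right), so by the simplicity theorem the value is the simplest (earliest-born) number strictly between 10 and 15.
Integers 11 through 14 all lie strictly between 10 and 15.
Among integers, the simplest (lowest birthday = smallest |n|; 0 is born on day 0, +-n on day n) is 11.
No non-integer in the interval can be simpler: if x is a non-integer in the interval, then floor(x) or ceil(x) also lies in the interval (the interval contains an integer), and both are proper prefixes of x's sign expansion, i.e. born earlier. So the game value is 11.
Game value = 11

11


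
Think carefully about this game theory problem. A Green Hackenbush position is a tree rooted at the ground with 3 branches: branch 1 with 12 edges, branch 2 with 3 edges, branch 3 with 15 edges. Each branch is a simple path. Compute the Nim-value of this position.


The tree has 3 branches from the ground vertex.
In Green Hackenbush, the Nim-value of a simple path of length k is k.
Branch 1: length 12, Nim-value = 12
Branch 2: length 3, Nim-value = 3
Branch 3: length 15, Nim-value = 15
Total Nim-value = XOR of all branch values:
0 XOR 12 = 12
12 XOR 3 = 15
15 XOR 15 = 0
Nim-value of the tree = 0

0


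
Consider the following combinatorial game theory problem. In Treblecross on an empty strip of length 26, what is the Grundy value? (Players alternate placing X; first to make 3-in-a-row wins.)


Treblecross: place X on empty cells; 3-in-a-row wins.
Playing within two cells of an existing X lets the opponent win at once, so sensible play treats the cells i-2..i+2 around each X as dead. The player left with no safe cell loses, so this is a normal-play take-away game on strips of safe cells.
Placing X at cell i (0-indexed) of a strip of k safe cells leaves independent strips of sizes max(0, i-2) and max(0, k-i-3). Hence G(k) = mex{ G(max(0,i-2)) XOR G(max(0,k-i-3)) : 0 <= i < k }, with G(0) = 0.
G(1): splits (0,0):0^0=0 -> mex({0}) = 1
G(2): splits (0,0):0^0=0 -> mex({0}) = 1
G(3): splits (0,0):0^0=0 -> mex({0}) = 1
G(4): splits (0,1):0^1=1 (0,0):0^0=0 -> mex({0, 1}) = 2
G(5): splits (0,2):0^1=1 (0,1):0^1=1 (0,0):0^0=0 -> mex({0, 1}) = 2
G(6) = mex({1}) = 0
G(7) = mex({0, 1, 2}) = 3
G(8) = mex({0, 1, 2}) = 3
G(9) = mex({0, 2}) = 1
G(10) = mex({0, 2, 3}) = 1
G(11) = mex({0, 3}) = 1
G(12) = mex({1, 3}) = 0
G(13) = mex({0, 1, 2, 3}) = 4
G(14) = mex({0, 1, 2}) = 3
G(15) = mex({0, 1, 2}) = 3
G(16) = mex({0, 1, 2, 4}) = 3
G(17) = mex({0, 1, 3, 4}) = 2
G(18) = mex({0, 1, 3, 4}) = 2
G(19) = mex({0, 1, 3, 5}) = 2
G(20) = mex({0, 1, 2, 3, 5}) = 4
G(21) = mex({0, 1, 2, 3, 5}) = 4
G(22) = mex({1, 2, 6}) = 0
G(23) = mex({0, 1, 2, 3, 4, 6}) = 5
G(24) = mex({0, 1, 2, 3, 4}) = 5
G(25) = mex({0, 1, 3, 4, 7}) = 2
G(26) = mex({0, 1, 3, 4, 5, 7}) = 2
Therefore G(26) = 2.

2


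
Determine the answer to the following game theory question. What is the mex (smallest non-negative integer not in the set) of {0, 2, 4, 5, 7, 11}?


Set = {0, 2, 4, 5, 7, 11}
0 is in the set.
1 is NOT in the set. This is the mex.
mex = 1

1


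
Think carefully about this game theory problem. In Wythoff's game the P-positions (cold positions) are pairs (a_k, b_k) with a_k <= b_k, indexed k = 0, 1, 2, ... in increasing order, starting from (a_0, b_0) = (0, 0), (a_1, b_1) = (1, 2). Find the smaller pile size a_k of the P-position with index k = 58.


By Wythoff's theorem, a_k = floor(k * phi) and b_k = floor(k * phi^2) = a_k + k, where phi = (1 + sqrt(5))/2 is the golden ratio.
phi = (1 + sqrt(5))/2 = 1.618034
k = 58
k * phi = 58 * 1.618034 = 93.845971
a_58 = floor(k * phi) = 93

93


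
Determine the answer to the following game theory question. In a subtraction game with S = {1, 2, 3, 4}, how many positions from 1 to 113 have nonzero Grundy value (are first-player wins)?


Subtraction set S = {1, 2, 3, 4}, so G(n) = n mod 5.
G(n) = 0 when n is a multiple of 5.
Multiples of 5 in [1, 113]: 22
N-positions (nonzero Grundy) = 113 - 22 = 91

91


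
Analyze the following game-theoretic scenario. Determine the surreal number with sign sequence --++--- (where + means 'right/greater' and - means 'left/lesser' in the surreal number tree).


Sign expansion: --++---
Rule: track bounds (lo, hi), initially (-inf, +inf). On '+', the current value becomes lo and we move to the simplest number in (value, hi): value + 1 if hi = +inf, otherwise the midpoint (value + hi)/2. On '-', the current value becomes hi and we move to value - 1 if lo = -inf, otherwise the midpoint (lo + value)/2.
Start at 0.
Step 1: sign = -, move left. Bounds: (-inf, 0). Value = -1
Step 2: sign = -, move left. Bounds: (-inf, -1). Value = -2
Step 3: sign = +, move right. Bounds: (-2, -1). Value = -3/2
Step 4: sign = +, move right. Bounds: (-3/2, -1). Value = -5/4
Step 5: sign = -, move left. Bounds: (-3/2, -5/4). Value = -11/8
Step 6: sign = -, move left. Bounds: (-3/2, -11/8). Value = -23/16
Step 7: sign = -, move left. Bounds: (-3/2, -23/16). Value = -47/32
The surreal number with sign expansion --++--- is -47/32.

-47/32
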